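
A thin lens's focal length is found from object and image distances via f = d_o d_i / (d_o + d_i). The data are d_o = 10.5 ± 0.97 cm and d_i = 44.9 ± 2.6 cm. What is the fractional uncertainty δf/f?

0.0757

∂f/∂d_o = (d_i/(d_o+d_i))² = 0.657;  ∂f/∂d_i = (d_o/(d_o+d_i))² = 0.0359
δf = √((∂f/∂d_o · δd_o)² + (∂f/∂d_i · δd_i)²) = √(0.406 + 0.00872) = 0.644 cm
f = 8.51 cm, so δf/f = 0.644/8.51 = 0.0757.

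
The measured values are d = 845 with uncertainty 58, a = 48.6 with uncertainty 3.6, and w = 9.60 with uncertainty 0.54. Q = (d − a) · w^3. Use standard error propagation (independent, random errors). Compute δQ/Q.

Let u = d − a = 796. δu = √(δd² + δa²) = √(3360 + 13.0) = 58.1, so δu/u = 0.0730.
Q is then a monomial in u, w:
δQ/Q = √((δu/u)² + (3·δw/w)²) = √(0.00532 + 0.0285) = 0.184

0.184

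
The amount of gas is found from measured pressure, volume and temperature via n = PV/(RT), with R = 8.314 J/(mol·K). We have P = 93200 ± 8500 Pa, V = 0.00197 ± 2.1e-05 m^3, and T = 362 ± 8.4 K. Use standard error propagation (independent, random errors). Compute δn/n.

Since n is a product/quotient, work with relative uncertainties:
  (1·δP/P)² = (1×0.0912)² = 0.00832;  (1·δV/V)² = (1×0.0107)² = 0.000114;  (-1·δT/T)² = (-1×0.0232)² = 0.000538
δn/n = √(0.00897) = 0.0947

0.0947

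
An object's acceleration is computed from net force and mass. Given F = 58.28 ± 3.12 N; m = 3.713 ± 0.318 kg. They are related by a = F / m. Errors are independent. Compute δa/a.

0.101

Products/powers → add relative errors in quadrature, weighted by exponent:
  (1·δF/F)² = (1×0.0535)² = 0.00287;  (-1·δm/m)² = (-1×0.0856)² = 0.00734
δa/a = √(0.0102) = 0.101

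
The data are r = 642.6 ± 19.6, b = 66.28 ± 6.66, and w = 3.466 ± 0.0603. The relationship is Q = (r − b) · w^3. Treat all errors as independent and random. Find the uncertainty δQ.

1520

Let u = r − b = 576.3. δu = √(δr² + δb²) = √(384 + 44.4) = 20.7, so δu/u = 0.0359.
Q is then a monomial in u, w:
δQ/Q = √((δu/u)² + (3·δw/w)²) = √(0.00129 + 0.00272) = 0.0634
Q = 24000, so δQ = 0.0634 × 24000 = 1520.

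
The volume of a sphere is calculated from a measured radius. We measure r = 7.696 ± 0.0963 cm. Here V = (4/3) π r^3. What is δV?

Products/powers → add relative errors in quadrature, weighted by exponent:
  (3·δr/r)² = (3×0.0125)² = 0.00141
δV/V = √(0.00141) = 0.0375
V = 1909 cm^3, so δV = 0.0375 × 1909 = 71.7 cm^3.

71.7 cm^3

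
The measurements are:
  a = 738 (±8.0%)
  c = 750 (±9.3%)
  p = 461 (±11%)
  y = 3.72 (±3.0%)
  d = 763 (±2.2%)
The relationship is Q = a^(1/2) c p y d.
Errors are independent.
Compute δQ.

4.11e+09

Each factor contributes (exponent × relative error)² to (δQ/Q)²:
  (½·δa/a)² = (0.5×0.0800)² = 0.00160;  (1·δc/c)² = (1×0.0930)² = 0.00865;  (1·δp/p)² = (1×0.110)² = 0.0121;  (1·δy/y)² = (1×0.0300)² = 0.000900;  (1·δd/d)² = (1×0.0220)² = 0.000484
δQ/Q = √(0.0237) = 0.154
Q = 2.67e+10, so δQ = 0.154 × 2.67e+10 = 4.11e+09.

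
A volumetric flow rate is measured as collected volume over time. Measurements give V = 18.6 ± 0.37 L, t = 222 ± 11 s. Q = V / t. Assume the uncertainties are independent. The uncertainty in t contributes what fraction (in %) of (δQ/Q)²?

86.1%

(δQ/Q)² = (1·δV/V)² + (-1·δt/t)²
  V term: (1×0.0199)² = 0.000396
  t term: (-1×0.0495)² = 0.00246
Total = 0.00285. Share from t = 0.00246/0.00285 = 0.861.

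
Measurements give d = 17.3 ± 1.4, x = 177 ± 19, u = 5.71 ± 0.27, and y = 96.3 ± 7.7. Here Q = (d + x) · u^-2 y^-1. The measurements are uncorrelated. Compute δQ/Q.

0.158

Let w = d + x = 194. δw = √(δd² + δx²) = √(1.96 + 361) = 19.1, so δw/w = 0.0981.
Q is then a monomial in w, u, y:
δQ/Q = √((δw/w)² + (-2·δu/u)² + (-1·δy/y)²) = √(0.00961 + 0.00894 + 0.00639) = 0.158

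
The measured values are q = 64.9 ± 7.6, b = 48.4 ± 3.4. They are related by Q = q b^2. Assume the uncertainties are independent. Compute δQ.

27800

Q is a product of powers, so relative uncertainties combine in quadrature:
  (1·δq/q)² = (1×0.117)² = 0.0137;  (2·δb/b)² = (2×0.0702)² = 0.0197
δQ/Q = √(0.0335) = 0.183
Q = 1.52e+05, so δQ = 0.183 × 1.52e+05 = 27800.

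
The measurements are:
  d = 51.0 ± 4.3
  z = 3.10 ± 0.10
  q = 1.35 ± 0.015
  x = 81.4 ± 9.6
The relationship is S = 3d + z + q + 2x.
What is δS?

23.1

Each term contributes (cᵢ δxᵢ)² to (δS)²:
  (3·δd)² = 166;  (δz)² = 0.0100;  (δq)² = 0.000225;  (2·δx)² = 369
δS = √(535) = 23.1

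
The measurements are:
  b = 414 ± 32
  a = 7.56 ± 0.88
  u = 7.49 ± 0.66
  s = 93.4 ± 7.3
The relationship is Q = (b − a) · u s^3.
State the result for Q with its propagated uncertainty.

Let w = b − a = 406. δw = √(δb² + δa²) = √(1020 + 0.774) = 32.0, so δw/w = 0.0788.
Q is then a monomial in w, u, s:
δQ/Q = √((δw/w)² + (1·δu/u)² + (3·δs/s)²) = √(0.00620 + 0.00776 + 0.0550) = 0.263
Q = 2.48e+09, so δQ = 0.263 × 2.48e+09 = 6.51e+08.

(2.48 ± 0.651) × 10^9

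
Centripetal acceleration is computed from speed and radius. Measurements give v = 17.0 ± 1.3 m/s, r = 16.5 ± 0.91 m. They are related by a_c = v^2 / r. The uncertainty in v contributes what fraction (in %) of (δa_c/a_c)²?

88.5%

(δa_c/a_c)² = (2·δv/v)² + (-1·δr/r)²
  v term: (2×0.0765)² = 0.0234
  r term: (-1×0.0552)² = 0.00304
Total = 0.0264. Share from v = 0.0234/0.0264 = 0.885.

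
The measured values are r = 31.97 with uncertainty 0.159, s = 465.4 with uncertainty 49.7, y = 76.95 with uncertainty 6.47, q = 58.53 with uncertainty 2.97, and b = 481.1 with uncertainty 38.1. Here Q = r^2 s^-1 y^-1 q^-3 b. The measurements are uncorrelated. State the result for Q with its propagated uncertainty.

Each factor contributes (exponent × relative error)² to (δQ/Q)²:
  (2·δr/r)² = (2×0.00497)² = 9.89e-05;  (-1·δs/s)² = (-1×0.107)² = 0.0114;  (-1·δy/y)² = (-1×0.0841)² = 0.00707;  (-3·δq/q)² = (-3×0.0507)² = 0.0232;  (1·δb/b)² = (1×0.0792)² = 0.00627
δQ/Q = √(0.0480) = 0.219
Q = 6.848e-05, so δQ = 0.219 × 6.848e-05 = 1.5e-05.

(6.848 ± 1.50) × 10^-5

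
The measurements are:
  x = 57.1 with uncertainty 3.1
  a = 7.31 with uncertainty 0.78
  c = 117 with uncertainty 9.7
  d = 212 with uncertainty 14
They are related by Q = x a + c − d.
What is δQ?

52.8

Let p = x·a = 417. δp/p = √((1·δx/x)² + (1·δa/a)²) = √(0.00295 + 0.0114) = 0.120, so δp = 50.0.
Q = p + c − d: δQ = √(δp² + δc² + δd²) = √(2500 + 94.1 + 196) = 52.8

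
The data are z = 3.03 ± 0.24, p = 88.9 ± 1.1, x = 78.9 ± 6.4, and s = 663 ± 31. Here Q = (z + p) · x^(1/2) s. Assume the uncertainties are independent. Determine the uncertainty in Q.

34200

Let u = z + p = 91.9. δu = √(δz² + δp²) = √(0.0576 + 1.21) = 1.13, so δu/u = 0.0122.
Q is then a monomial in u, x, s:
δQ/Q = √((δu/u)² + (½·δx/x)² + (1·δs/s)²) = √(0.000150 + 0.00164 + 0.00219) = 0.0631
Q = 5.41e+05, so δQ = 0.0631 × 5.41e+05 = 34200.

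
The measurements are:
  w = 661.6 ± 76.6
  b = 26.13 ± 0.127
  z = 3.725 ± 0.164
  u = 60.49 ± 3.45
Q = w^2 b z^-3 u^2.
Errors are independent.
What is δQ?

2.35e+08

Since Q is a product/quotient, work with relative uncertainties:
  (2·δw/w)² = (2×0.116)² = 0.0536;  (1·δb/b)² = (1×0.00486)² = 2.36e-05;  (-3·δz/z)² = (-3×0.0440)² = 0.0174;  (2·δu/u)² = (2×0.0570)² = 0.0130
δQ/Q = √(0.0841) = 0.290
Q = 8.097e+08, so δQ = 0.290 × 8.097e+08 = 2.35e+08.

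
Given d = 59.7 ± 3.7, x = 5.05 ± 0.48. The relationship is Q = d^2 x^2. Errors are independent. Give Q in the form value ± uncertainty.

90900 ± 20600

Q is a product of powers, so relative uncertainties combine in quadrature:
  (2·δd/d)² = (2×0.0620)² = 0.0154;  (2·δx/x)² = (2×0.0950)² = 0.0361
δQ/Q = √(0.0515) = 0.227
Q = 90900, so δQ = 0.227 × 90900 = 20600.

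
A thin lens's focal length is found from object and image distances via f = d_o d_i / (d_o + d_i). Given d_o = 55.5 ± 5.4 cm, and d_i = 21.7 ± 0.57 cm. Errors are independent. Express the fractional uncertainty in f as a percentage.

3.32%

∂f/∂d_o = (d_i/(d_o+d_i))² = 0.0790;  ∂f/∂d_i = (d_o/(d_o+d_i))² = 0.517
δf = √((∂f/∂d_o · δd_o)² + (∂f/∂d_i · δd_i)²) = √(0.182 + 0.0868) = 0.518 cm
f = 15.6 cm, so δf/f = 0.518/15.6 = 0.0332.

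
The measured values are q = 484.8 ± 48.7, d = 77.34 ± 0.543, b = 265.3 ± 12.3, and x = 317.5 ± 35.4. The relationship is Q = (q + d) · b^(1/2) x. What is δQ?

4.16e+05

Let u = q + d = 562.1. δu = √(δq² + δd²) = √(2370 + 0.295) = 48.7, so δu/u = 0.0866.
Q is then a monomial in u, b, x:
δQ/Q = √((δu/u)² + (½·δb/b)² + (1·δx/x)²) = √(0.00751 + 0.000537 + 0.0124) = 0.143
Q = 2.907e+06, so δQ = 0.143 × 2.907e+06 = 4.16e+05.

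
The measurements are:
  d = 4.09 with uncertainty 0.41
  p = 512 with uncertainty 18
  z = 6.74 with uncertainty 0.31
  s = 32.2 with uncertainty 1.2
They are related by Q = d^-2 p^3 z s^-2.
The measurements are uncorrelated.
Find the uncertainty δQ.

Q is a product of powers, so relative uncertainties combine in quadrature:
  (-2·δd/d)² = (-2×0.100)² = 0.0402;  (3·δp/p)² = (3×0.0352)² = 0.0111;  (1·δz/z)² = (1×0.0460)² = 0.00212;  (-2·δs/s)² = (-2×0.0373)² = 0.00556
δQ/Q = √(0.0590) = 0.243
Q = 52200, so δQ = 0.243 × 52200 = 12700.

12700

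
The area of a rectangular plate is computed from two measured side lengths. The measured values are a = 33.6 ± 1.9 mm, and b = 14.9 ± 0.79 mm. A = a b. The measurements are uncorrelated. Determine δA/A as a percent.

Each factor contributes (exponent × relative error)² to (δA/A)²:
  (1·δa/a)² = (1×0.0565)² = 0.00320;  (1·δb/b)² = (1×0.0530)² = 0.00281
δA/A = √(0.00601) = 0.0775

7.75%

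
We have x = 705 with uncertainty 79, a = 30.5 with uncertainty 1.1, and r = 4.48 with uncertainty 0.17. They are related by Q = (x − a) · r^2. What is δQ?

1890

Let u = x − a = 674. δu = √(δx² + δa²) = √(6240 + 1.21) = 79.0, so δu/u = 0.117.
Q is then a monomial in u, r:
δQ/Q = √((δu/u)² + (2·δr/r)²) = √(0.0137 + 0.00576) = 0.140
Q = 13500, so δQ = 0.140 × 13500 = 1890.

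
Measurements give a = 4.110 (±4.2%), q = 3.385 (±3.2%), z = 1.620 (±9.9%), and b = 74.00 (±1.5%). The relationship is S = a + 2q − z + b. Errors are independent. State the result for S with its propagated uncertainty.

For a sum/difference, combine absolute errors in quadrature:
  (δa)² = 0.0298;  (2·δq)² = 0.0469;  (δz)² = 0.0257;  (δb)² = 1.23
δS = √(1.33) = 1.16
S = 83.26.

83.26 ± 1.16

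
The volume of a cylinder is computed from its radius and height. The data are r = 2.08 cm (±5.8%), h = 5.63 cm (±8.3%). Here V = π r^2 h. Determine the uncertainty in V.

Each factor contributes (exponent × relative error)² to (δV/V)²:
  (2·δr/r)² = (2×0.0580)² = 0.0135;  (1·δh/h)² = (1×0.0830)² = 0.00689
δV/V = √(0.0203) = 0.143
V = 76.5 cm^3, so δV = 0.143 × 76.5 = 10.9 cm^3.

10.9 cm^3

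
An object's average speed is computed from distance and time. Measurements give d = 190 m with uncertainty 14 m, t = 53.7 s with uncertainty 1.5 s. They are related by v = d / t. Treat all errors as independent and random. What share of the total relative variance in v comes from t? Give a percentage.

12.6%

(δv/v)² = (1·δd/d)² + (-1·δt/t)²
  d term: (1×0.0737)² = 0.00543
  t term: (-1×0.0279)² = 0.000780
Total = 0.00621. Share from t = 0.000780/0.00621 = 0.126.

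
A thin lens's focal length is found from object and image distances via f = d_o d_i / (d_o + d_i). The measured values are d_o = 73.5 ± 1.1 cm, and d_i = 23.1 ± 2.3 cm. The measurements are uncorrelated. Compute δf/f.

0.0758

∂f/∂d_o = (d_i/(d_o+d_i))² = 0.0572;  ∂f/∂d_i = (d_o/(d_o+d_i))² = 0.579
δf = √((∂f/∂d_o · δd_o)² + (∂f/∂d_i · δd_i)²) = √(0.00396 + 1.77) = 1.33 cm
f = 17.6 cm, so δf/f = 1.33/17.6 = 0.0758.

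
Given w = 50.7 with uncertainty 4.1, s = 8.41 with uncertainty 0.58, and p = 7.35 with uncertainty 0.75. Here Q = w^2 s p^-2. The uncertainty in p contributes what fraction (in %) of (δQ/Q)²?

(δQ/Q)² = (2·δw/w)² + (1·δs/s)² + (-2·δp/p)²
  w term: (2×0.0809)² = 0.0262
  s term: (1×0.0690)² = 0.00476
  p term: (-2×0.102)² = 0.0416
Total = 0.0726. Share from p = 0.0416/0.0726 = 0.574.

57.4%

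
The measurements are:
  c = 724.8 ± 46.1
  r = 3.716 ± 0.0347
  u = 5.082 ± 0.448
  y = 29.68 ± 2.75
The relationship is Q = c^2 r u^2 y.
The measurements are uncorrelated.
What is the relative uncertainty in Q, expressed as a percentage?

Products/powers → add relative errors in quadrature, weighted by exponent:
  (2·δc/c)² = (2×0.0636)² = 0.0162;  (1·δr/r)² = (1×0.00934)² = 8.72e-05;  (2·δu/u)² = (2×0.0882)² = 0.0311;  (1·δy/y)² = (1×0.0927)² = 0.00858
δQ/Q = √(0.0559) = 0.237

23.7%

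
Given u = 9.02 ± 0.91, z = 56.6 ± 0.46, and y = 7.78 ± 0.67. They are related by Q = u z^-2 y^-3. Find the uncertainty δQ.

Q is a product of powers, so relative uncertainties combine in quadrature:
  (1·δu/u)² = (1×0.101)² = 0.0102;  (-2·δz/z)² = (-2×0.00813)² = 0.000264;  (-3·δy/y)² = (-3×0.0861)² = 0.0667
δQ/Q = √(0.0772) = 0.278
Q = 5.98e-06, so δQ = 0.278 × 5.98e-06 = 1.66e-06.

1.66e-06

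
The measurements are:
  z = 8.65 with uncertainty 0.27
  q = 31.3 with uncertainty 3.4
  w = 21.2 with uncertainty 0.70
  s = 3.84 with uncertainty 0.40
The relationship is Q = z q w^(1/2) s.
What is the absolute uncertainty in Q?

Products/powers → add relative errors in quadrature, weighted by exponent:
  (1·δz/z)² = (1×0.0312)² = 0.000974;  (1·δq/q)² = (1×0.109)² = 0.0118;  (½·δw/w)² = (0.5×0.0330)² = 0.000273;  (1·δs/s)² = (1×0.104)² = 0.0109
δQ/Q = √(0.0239) = 0.155
Q = 4790, so δQ = 0.155 × 4790 = 740.

740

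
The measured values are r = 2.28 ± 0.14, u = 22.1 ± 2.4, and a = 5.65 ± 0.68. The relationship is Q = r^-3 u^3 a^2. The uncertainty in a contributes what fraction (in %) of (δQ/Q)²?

(δQ/Q)² = (-3·δr/r)² + (3·δu/u)² + (2·δa/a)²
  r term: (-3×0.0614)² = 0.0339
  u term: (3×0.109)² = 0.106
  a term: (2×0.120)² = 0.0579
Total = 0.198. Share from a = 0.0579/0.198 = 0.293.

29.3%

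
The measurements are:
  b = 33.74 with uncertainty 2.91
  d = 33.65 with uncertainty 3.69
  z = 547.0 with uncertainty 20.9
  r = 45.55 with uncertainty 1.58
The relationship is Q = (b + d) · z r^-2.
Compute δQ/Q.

Let u = b + d = 67.39. δu = √(δb² + δd²) = √(8.47 + 13.6) = 4.70, so δu/u = 0.0697.
Q is then a monomial in u, z, r:
δQ/Q = √((δu/u)² + (1·δz/z)² + (-2·δr/r)²) = √(0.00486 + 0.00146 + 0.00481) = 0.106

0.106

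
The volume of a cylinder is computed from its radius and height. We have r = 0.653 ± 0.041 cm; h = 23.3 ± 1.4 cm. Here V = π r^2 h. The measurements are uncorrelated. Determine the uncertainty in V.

V is a product of powers, so relative uncertainties combine in quadrature:
  (2·δr/r)² = (2×0.0628)² = 0.0158;  (1·δh/h)² = (1×0.0601)² = 0.00361
δV/V = √(0.0194) = 0.139
V = 31.2 cm^3, so δV = 0.139 × 31.2 = 4.35 cm^3.

4.35 cm^3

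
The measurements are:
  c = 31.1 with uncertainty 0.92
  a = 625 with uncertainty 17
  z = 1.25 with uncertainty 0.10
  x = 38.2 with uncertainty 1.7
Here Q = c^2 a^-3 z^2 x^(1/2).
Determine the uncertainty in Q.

7.28e-06

Relative error in a monomial: (δQ/Q)² = Σ (nᵢ · δxᵢ/xᵢ)².
  (2·δc/c)² = (2×0.0296)² = 0.00350;  (-3·δa/a)² = (-3×0.0272)² = 0.00666;  (2·δz/z)² = (2×0.0800)² = 0.0256;  (½·δx/x)² = (0.5×0.0445)² = 0.000495
δQ/Q = √(0.0363) = 0.190
Q = 3.83e-05, so δQ = 0.190 × 3.83e-05 = 7.28e-06.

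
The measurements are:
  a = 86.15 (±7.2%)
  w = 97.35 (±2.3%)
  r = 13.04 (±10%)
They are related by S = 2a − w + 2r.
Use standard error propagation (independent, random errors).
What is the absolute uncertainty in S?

For a sum/difference, combine absolute errors in quadrature:
  (2·δa)² = 154;  (δw)² = 5.01;  (2·δr)² = 6.80
δS = √(166) = 12.9

12.9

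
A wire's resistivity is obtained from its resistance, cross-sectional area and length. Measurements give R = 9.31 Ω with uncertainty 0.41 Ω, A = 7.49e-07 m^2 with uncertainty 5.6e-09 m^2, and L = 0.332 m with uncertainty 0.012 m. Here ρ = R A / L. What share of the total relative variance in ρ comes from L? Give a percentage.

(δρ/ρ)² = (1·δR/R)² + (1·δA/A)² + (-1·δL/L)²
  R term: (1×0.0440)² = 0.00194
  A term: (1×0.00748)² = 5.59e-05
  L term: (-1×0.0361)² = 0.00131
Total = 0.00330. Share from L = 0.00131/0.00330 = 0.396.

39.6%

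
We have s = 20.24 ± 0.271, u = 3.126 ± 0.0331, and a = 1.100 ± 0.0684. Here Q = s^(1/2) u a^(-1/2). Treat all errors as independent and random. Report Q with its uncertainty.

Q is a product of powers, so relative uncertainties combine in quadrature:
  (½·δs/s)² = (0.5×0.0134)² = 4.48e-05;  (1·δu/u)² = (1×0.0106)² = 0.000112;  (−½·δa/a)² = (-0.5×0.0622)² = 0.000967
δQ/Q = √(0.00112) = 0.0335
Q = 13.41, so δQ = 0.0335 × 13.41 = 0.449.

13.41 ± 0.449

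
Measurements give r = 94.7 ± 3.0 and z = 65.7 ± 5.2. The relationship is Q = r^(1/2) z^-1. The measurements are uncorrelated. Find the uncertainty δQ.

For a monomial Q ∝ r^(1/2), z^-1, fractional errors add in quadrature:
  (½·δr/r)² = (0.5×0.0317)² = 0.000251;  (-1·δz/z)² = (-1×0.0791)² = 0.00626
δQ/Q = √(0.00652) = 0.0807
Q = 0.148, so δQ = 0.0807 × 0.148 = 0.0120.

0.0120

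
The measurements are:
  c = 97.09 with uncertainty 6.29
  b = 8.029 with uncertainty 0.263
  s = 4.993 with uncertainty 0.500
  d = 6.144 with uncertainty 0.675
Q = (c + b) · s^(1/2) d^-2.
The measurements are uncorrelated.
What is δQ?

1.45

Let u = c + b = 105.1. δu = √(δc² + δb²) = √(39.6 + 0.0692) = 6.30, so δu/u = 0.0599.
Q is then a monomial in u, s, d:
δQ/Q = √((δu/u)² + (½·δs/s)² + (-2·δd/d)²) = √(0.00359 + 0.00251 + 0.0483) = 0.233
Q = 6.222, so δQ = 0.233 × 6.222 = 1.45.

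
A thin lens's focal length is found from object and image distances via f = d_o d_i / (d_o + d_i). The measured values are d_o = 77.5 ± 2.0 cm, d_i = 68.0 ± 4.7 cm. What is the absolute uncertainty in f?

1.40 cm

∂f/∂d_o = (d_i/(d_o+d_i))² = 0.218;  ∂f/∂d_i = (d_o/(d_o+d_i))² = 0.284
δf = √((∂f/∂d_o · δd_o)² + (∂f/∂d_i · δd_i)²) = √(0.191 + 1.78) = 1.40 cm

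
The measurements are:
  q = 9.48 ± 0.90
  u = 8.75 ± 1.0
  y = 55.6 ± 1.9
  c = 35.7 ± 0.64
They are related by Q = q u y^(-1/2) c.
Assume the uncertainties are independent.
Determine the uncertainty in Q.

59.8

For a monomial Q ∝ q, u, y^(-1/2), c, fractional errors add in quadrature:
  (1·δq/q)² = (1×0.0949)² = 0.00901;  (1·δu/u)² = (1×0.114)² = 0.0131;  (−½·δy/y)² = (-0.5×0.0342)² = 0.000292;  (1·δc/c)² = (1×0.0179)² = 0.000321
δQ/Q = √(0.0227) = 0.151
Q = 397, so δQ = 0.151 × 397 = 59.8.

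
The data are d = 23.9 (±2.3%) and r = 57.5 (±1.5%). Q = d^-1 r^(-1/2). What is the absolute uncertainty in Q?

For a monomial Q ∝ d^-1, r^(-1/2), fractional errors add in quadrature:
  (-1·δd/d)² = (-1×0.0230)² = 0.000529;  (−½·δr/r)² = (-0.5×0.0150)² = 5.62e-05
δQ/Q = √(0.000585) = 0.0242
Q = 0.00552, so δQ = 0.0242 × 0.00552 = 0.000133.

0.000133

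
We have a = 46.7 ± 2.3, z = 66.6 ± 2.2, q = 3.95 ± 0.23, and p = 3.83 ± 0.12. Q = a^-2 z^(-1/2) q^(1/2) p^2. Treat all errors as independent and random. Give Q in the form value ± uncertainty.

0.00164 ± 0.000199

Relative error in a monomial: (δQ/Q)² = Σ (nᵢ · δxᵢ/xᵢ)².
  (-2·δa/a)² = (-2×0.0493)² = 0.00970;  (−½·δz/z)² = (-0.5×0.0330)² = 0.000273;  (½·δq/q)² = (0.5×0.0582)² = 0.000848;  (2·δp/p)² = (2×0.0313)² = 0.00393
δQ/Q = √(0.0147) = 0.121
Q = 0.00164, so δQ = 0.121 × 0.00164 = 0.000199.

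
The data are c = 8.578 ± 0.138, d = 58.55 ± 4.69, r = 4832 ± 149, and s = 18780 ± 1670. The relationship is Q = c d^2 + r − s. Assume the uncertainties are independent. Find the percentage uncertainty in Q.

Let p = c·d^2 = 29410. δp/p = √((1·δc/c)² + (2·δd/d)²) = √(0.000259 + 0.0257) = 0.161, so δp = 4730.
Q = p + r − s: δQ = √(δp² + δr² + δs²) = √(2.24e+07 + 22200 + 2.79e+06) = 5020
Q = 15460, so δQ/Q = 5020/15460 = 0.325.

32.5%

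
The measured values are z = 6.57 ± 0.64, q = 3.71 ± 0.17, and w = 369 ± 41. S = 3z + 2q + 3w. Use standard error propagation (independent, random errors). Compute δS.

123

Sums and differences: (δS)² = Σ (cᵢ δxᵢ)².
  (3·δz)² = 3.69;  (2·δq)² = 0.116;  (3·δw)² = 15100
δS = √(15100) = 123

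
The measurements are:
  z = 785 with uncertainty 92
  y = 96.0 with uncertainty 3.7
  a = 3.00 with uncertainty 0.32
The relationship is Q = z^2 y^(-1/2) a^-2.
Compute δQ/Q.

Q is a product of powers, so relative uncertainties combine in quadrature:
  (2·δz/z)² = (2×0.117)² = 0.0549;  (−½·δy/y)² = (-0.5×0.0385)² = 0.000371;  (-2·δa/a)² = (-2×0.107)² = 0.0455
δQ/Q = √(0.101) = 0.318

0.318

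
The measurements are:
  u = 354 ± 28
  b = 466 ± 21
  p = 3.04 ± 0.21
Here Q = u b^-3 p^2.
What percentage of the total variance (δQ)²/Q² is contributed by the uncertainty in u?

14.3%

(δQ/Q)² = (1·δu/u)² + (-3·δb/b)² + (2·δp/p)²
  u term: (1×0.0791)² = 0.00626
  b term: (-3×0.0451)² = 0.0183
  p term: (2×0.0691)² = 0.0191
Total = 0.0436. Share from u = 0.00626/0.0436 = 0.143.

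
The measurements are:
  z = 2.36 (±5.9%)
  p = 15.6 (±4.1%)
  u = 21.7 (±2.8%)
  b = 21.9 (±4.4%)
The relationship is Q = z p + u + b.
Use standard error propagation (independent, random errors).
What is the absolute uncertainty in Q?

2.88

Let w = z·p = 36.8. δw/w = √((1·δz/z)² + (1·δp/p)²) = √(0.00348 + 0.00168) = 0.0718, so δw = 2.65.
Q = w + u + b: δQ = √(δw² + δu² + δb²) = √(7.00 + 0.369 + 0.929) = 2.88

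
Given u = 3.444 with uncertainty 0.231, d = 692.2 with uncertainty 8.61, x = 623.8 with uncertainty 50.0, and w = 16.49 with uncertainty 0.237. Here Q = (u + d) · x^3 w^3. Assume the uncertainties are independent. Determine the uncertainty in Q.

Let h = u + d = 695.6. δh = √(δu² + δd²) = √(0.0534 + 74.1) = 8.61, so δh/h = 0.0124.
Q is then a monomial in h, x, w:
δQ/Q = √((δh/h)² + (3·δx/x)² + (3·δw/w)²) = √(0.000153 + 0.0578 + 0.00186) = 0.245
Q = 7.572e+14, so δQ = 0.245 × 7.572e+14 = 1.85e+14.

1.85e+14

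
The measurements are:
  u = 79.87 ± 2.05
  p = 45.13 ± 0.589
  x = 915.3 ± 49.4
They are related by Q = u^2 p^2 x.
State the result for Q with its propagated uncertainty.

(1.189 ± 0.0939) × 10^10

Since Q is a product/quotient, work with relative uncertainties:
  (2·δu/u)² = (2×0.0257)² = 0.00264;  (2·δp/p)² = (2×0.0131)² = 0.000681;  (1·δx/x)² = (1×0.0540)² = 0.00291
δQ/Q = √(0.00623) = 0.0789
Q = 1.189e+10, so δQ = 0.0789 × 1.189e+10 = 9.39e+08.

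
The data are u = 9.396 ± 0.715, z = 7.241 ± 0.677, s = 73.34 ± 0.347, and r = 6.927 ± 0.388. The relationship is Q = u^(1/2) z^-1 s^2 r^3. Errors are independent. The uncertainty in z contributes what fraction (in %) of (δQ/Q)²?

22.7%

(δQ/Q)² = (½·δu/u)² + (-1·δz/z)² + (2·δs/s)² + (3·δr/r)²
  u term: (0.5×0.0761)² = 0.00145
  z term: (-1×0.0935)² = 0.00874
  s term: (2×0.00473)² = 8.95e-05
  r term: (3×0.0560)² = 0.0282
Total = 0.0385. Share from z = 0.00874/0.0385 = 0.227.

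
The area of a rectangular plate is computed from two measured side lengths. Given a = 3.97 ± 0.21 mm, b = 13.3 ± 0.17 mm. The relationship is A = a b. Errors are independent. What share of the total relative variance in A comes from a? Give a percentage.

(δA/A)² = (1·δa/a)² + (1·δb/b)²
  a term: (1×0.0529)² = 0.00280
  b term: (1×0.0128)² = 0.000163
Total = 0.00296. Share from a = 0.00280/0.00296 = 0.945.

94.5%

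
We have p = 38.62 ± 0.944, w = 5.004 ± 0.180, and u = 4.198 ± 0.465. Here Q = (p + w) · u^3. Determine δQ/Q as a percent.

33.3%

Let h = p + w = 43.62. δh = √(δp² + δw²) = √(0.891 + 0.0324) = 0.961, so δh/h = 0.0220.
Q is then a monomial in h, u:
δQ/Q = √((δh/h)² + (3·δu/u)²) = √(0.000485 + 0.110) = 0.333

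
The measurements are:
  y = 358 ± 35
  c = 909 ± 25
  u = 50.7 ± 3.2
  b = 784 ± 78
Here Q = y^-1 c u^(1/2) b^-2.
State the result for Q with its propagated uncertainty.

For a monomial Q ∝ y^-1, c, u^(1/2), b^-2, fractional errors add in quadrature:
  (-1·δy/y)² = (-1×0.0978)² = 0.00956;  (1·δc/c)² = (1×0.0275)² = 0.000756;  (½·δu/u)² = (0.5×0.0631)² = 0.000996;  (-2·δb/b)² = (-2×0.0995)² = 0.0396
δQ/Q = √(0.0509) = 0.226
Q = 2.94e-05, so δQ = 0.226 × 2.94e-05 = 6.64e-06.

(2.94 ± 0.664) × 10^-5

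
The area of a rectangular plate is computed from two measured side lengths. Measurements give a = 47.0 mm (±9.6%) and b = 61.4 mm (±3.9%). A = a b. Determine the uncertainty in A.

299 mm^2

Relative error in a monomial: (δA/A)² = Σ (nᵢ · δxᵢ/xᵢ)².
  (1·δa/a)² = (1×0.0960)² = 0.00922;  (1·δb/b)² = (1×0.0390)² = 0.00152
δA/A = √(0.0107) = 0.104
A = 2890 mm^2, so δA = 0.104 × 2890 = 299 mm^2.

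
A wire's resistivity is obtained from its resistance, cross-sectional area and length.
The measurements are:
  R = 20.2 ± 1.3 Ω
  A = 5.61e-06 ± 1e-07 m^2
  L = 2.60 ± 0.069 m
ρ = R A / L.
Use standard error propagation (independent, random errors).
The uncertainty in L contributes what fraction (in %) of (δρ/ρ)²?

13.6%

(δρ/ρ)² = (1·δR/R)² + (1·δA/A)² + (-1·δL/L)²
  R term: (1×0.0644)² = 0.00414
  A term: (1×0.0178)² = 0.000318
  L term: (-1×0.0265)² = 0.000704
Total = 0.00516. Share from L = 0.000704/0.00516 = 0.136.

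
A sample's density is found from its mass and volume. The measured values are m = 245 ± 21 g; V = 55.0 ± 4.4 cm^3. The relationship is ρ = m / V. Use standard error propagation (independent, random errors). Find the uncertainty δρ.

Products/powers → add relative errors in quadrature, weighted by exponent:
  (1·δm/m)² = (1×0.0857)² = 0.00735;  (-1·δV/V)² = (-1×0.0800)² = 0.00640
δρ/ρ = √(0.0137) = 0.117
ρ = 4.45 g/cm^3, so δρ = 0.117 × 4.45 = 0.522 g/cm^3.

0.522 g/cm^3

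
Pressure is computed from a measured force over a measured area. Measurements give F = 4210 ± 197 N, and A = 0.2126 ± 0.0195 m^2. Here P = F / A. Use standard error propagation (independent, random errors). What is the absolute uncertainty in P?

2040 Pa

Since P is a product/quotient, work with relative uncertainties:
  (1·δF/F)² = (1×0.0468)² = 0.00219;  (-1·δA/A)² = (-1×0.0917)² = 0.00841
δP/P = √(0.0106) = 0.103
P = 19800 Pa, so δP = 0.103 × 19800 = 2040 Pa.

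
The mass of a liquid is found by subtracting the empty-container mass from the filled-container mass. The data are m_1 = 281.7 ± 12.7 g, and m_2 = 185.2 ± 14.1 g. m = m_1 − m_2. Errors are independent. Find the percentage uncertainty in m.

m is a linear combination, so absolute uncertainties add in quadrature:
  (δm_1)² = 161;  (δm_2)² = 199
δm = √(360) = 19.0 g
m = 96.50 g, so δm/m = 19.0/96.50 = 0.197.

19.7%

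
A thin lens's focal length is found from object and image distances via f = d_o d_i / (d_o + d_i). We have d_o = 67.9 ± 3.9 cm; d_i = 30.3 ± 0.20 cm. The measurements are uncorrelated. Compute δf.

∂f/∂d_o = (d_i/(d_o+d_i))² = 0.0952;  ∂f/∂d_i = (d_o/(d_o+d_i))² = 0.478
δf = √((∂f/∂d_o · δd_o)² + (∂f/∂d_i · δd_i)²) = √(0.138 + 0.00914) = 0.383 cm

0.383 cm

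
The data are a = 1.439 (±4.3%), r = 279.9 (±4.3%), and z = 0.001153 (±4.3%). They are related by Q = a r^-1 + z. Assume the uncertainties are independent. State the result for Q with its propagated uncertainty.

0.006294 ± 0.000317

Let p = a·r^-1 = 0.005141. δp/p = √((1·δa/a)² + (-1·δr/r)²) = √(0.00185 + 0.00185) = 0.0608, so δp = 0.000313.
Q = p + z: δQ = √(δp² + δz²) = √(9.77e-08 + 2.46e-09) = 0.000317
Q = 0.006294.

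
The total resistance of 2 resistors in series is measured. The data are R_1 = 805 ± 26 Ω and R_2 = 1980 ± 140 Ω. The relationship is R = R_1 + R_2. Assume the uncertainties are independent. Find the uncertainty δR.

For a sum/difference, combine absolute errors in quadrature:
  (δR_1)² = 676;  (δR_2)² = 19600
δR = √(20300) = 142 Ω

142 Ω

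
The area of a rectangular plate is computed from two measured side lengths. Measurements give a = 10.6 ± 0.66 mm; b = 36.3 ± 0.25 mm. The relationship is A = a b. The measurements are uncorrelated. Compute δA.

A is a product of powers, so relative uncertainties combine in quadrature:
  (1·δa/a)² = (1×0.0623)² = 0.00388;  (1·δb/b)² = (1×0.00689)² = 4.74e-05
δA/A = √(0.00392) = 0.0626
A = 385 mm^2, so δA = 0.0626 × 385 = 24.1 mm^2.

24.1 mm^2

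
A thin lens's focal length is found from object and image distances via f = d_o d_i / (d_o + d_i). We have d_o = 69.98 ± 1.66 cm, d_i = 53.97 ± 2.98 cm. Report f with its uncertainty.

30.47 ± 1.00 cm

∂f/∂d_o = (d_i/(d_o+d_i))² = 0.190;  ∂f/∂d_i = (d_o/(d_o+d_i))² = 0.319
δf = √((∂f/∂d_o · δd_o)² + (∂f/∂d_i · δd_i)²) = √(0.0990 + 0.902) = 1.00 cm
f = 30.47 cm.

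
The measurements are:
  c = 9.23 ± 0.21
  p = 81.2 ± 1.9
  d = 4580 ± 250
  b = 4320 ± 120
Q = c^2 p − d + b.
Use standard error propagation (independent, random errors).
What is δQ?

450

Let w = c^2·p = 6920. δw/w = √((2·δc/c)² + (1·δp/p)²) = √(0.00207 + 0.000548) = 0.0512, so δw = 354.
Q = w − d + b: δQ = √(δw² + δd² + δb²) = √(1.25e+05 + 62500 + 14400) = 450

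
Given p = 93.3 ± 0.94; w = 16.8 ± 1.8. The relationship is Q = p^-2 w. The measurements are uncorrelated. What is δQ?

Relative error in a monomial: (δQ/Q)² = Σ (nᵢ · δxᵢ/xᵢ)².
  (-2·δp/p)² = (-2×0.0101)² = 0.000406;  (1·δw/w)² = (1×0.107)² = 0.0115
δQ/Q = √(0.0119) = 0.109
Q = 0.00193, so δQ = 0.109 × 0.00193 = 0.000210.

0.000210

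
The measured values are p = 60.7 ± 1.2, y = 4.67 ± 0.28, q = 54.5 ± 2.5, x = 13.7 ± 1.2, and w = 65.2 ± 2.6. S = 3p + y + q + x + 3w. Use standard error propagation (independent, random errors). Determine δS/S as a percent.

Sums and differences: (δS)² = Σ (cᵢ δxᵢ)².
  (3·δp)² = 13.0;  (δy)² = 0.0784;  (δq)² = 6.25;  (δx)² = 1.44;  (3·δw)² = 60.8
δS = √(81.6) = 9.03
S = 451, so δS/S = 9.03/451 = 0.0200.

2.00%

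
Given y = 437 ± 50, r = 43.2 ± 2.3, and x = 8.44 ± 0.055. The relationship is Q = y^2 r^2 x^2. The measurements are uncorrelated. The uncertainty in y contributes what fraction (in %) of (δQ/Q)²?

(δQ/Q)² = (2·δy/y)² + (2·δr/r)² + (2·δx/x)²
  y term: (2×0.114)² = 0.0524
  r term: (2×0.0532)² = 0.0113
  x term: (2×0.00652)² = 0.000170
Total = 0.0639. Share from y = 0.0524/0.0639 = 0.820.

82.0%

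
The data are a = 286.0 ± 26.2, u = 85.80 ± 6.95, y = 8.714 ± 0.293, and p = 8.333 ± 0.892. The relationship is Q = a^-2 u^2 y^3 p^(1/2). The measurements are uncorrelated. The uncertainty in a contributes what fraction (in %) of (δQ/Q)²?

46.1%

(δQ/Q)² = (-2·δa/a)² + (2·δu/u)² + (3·δy/y)² + (½·δp/p)²
  a term: (-2×0.0916)² = 0.0336
  u term: (2×0.0810)² = 0.0262
  y term: (3×0.0336)² = 0.0102
  p term: (0.5×0.107)² = 0.00286
Total = 0.0729. Share from a = 0.0336/0.0729 = 0.461.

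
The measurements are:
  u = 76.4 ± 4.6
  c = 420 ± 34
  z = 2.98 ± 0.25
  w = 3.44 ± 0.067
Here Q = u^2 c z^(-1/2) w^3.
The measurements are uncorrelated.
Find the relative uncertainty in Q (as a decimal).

0.162

Products/powers → add relative errors in quadrature, weighted by exponent:
  (2·δu/u)² = (2×0.0602)² = 0.0145;  (1·δc/c)² = (1×0.0810)² = 0.00655;  (−½·δz/z)² = (-0.5×0.0839)² = 0.00176;  (3·δw/w)² = (3×0.0195)² = 0.00341
δQ/Q = √(0.0262) = 0.162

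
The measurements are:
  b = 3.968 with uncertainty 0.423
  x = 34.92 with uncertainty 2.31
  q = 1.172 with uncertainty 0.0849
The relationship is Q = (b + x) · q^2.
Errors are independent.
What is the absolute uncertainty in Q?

Let u = b + x = 38.89. δu = √(δb² + δx²) = √(0.179 + 5.34) = 2.35, so δu/u = 0.0604.
Q is then a monomial in u, q:
δQ/Q = √((δu/u)² + (2·δq/q)²) = √(0.00365 + 0.0210) = 0.157
Q = 53.42, so δQ = 0.157 × 53.42 = 8.38.

8.38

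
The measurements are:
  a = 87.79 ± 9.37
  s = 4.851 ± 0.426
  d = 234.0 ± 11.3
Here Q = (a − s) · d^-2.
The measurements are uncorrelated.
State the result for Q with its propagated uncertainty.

0.001515 ± 0.000225

Let u = a − s = 82.94. δu = √(δa² + δs²) = √(87.8 + 0.181) = 9.38, so δu/u = 0.113.
Q is then a monomial in u, d:
δQ/Q = √((δu/u)² + (-2·δd/d)²) = √(0.0128 + 0.00933) = 0.149
Q = 0.001515, so δQ = 0.149 × 0.001515 = 0.000225.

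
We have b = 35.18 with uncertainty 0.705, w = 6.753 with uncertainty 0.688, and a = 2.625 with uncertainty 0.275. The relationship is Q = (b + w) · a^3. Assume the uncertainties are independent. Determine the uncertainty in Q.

Let u = b + w = 41.93. δu = √(δb² + δw²) = √(0.497 + 0.473) = 0.985, so δu/u = 0.0235.
Q is then a monomial in u, a:
δQ/Q = √((δu/u)² + (3·δa/a)²) = √(0.000552 + 0.0988) = 0.315
Q = 758.5, so δQ = 0.315 × 758.5 = 239.

239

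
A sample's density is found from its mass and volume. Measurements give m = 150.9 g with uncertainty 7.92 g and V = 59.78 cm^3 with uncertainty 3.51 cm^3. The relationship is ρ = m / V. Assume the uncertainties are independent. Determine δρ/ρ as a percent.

ρ is a product of powers, so relative uncertainties combine in quadrature:
  (1·δm/m)² = (1×0.0525)² = 0.00275;  (-1·δV/V)² = (-1×0.0587)² = 0.00345
δρ/ρ = √(0.00620) = 0.0788

7.88%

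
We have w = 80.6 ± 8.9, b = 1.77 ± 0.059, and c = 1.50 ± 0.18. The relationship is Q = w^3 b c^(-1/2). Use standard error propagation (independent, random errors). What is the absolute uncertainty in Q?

2.56e+05

Relative error in a monomial: (δQ/Q)² = Σ (nᵢ · δxᵢ/xᵢ)².
  (3·δw/w)² = (3×0.110)² = 0.110;  (1·δb/b)² = (1×0.0333)² = 0.00111;  (−½·δc/c)² = (-0.5×0.120)² = 0.00360
δQ/Q = √(0.114) = 0.338
Q = 7.57e+05, so δQ = 0.338 × 7.57e+05 = 2.56e+05.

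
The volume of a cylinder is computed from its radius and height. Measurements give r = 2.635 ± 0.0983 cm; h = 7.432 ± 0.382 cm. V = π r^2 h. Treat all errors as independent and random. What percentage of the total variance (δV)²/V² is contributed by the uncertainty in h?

(δV/V)² = (2·δr/r)² + (1·δh/h)²
  r term: (2×0.0373)² = 0.00557
  h term: (1×0.0514)² = 0.00264
Total = 0.00821. Share from h = 0.00264/0.00821 = 0.322.

32.2%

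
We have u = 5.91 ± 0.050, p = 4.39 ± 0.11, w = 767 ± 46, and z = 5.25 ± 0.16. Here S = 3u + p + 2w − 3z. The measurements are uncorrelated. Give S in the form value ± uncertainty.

Each term contributes (cᵢ δxᵢ)² to (δS)²:
  (3·δu)² = 0.0225;  (δp)² = 0.0121;  (2·δw)² = 8460;  (3·δz)² = 0.230
δS = √(8460) = 92.0
S = 1540.

1540 ± 92.0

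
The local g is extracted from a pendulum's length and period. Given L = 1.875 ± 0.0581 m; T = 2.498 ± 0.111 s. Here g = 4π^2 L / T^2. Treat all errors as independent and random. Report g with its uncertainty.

Since g is a product/quotient, work with relative uncertainties:
  (1·δL/L)² = (1×0.0310)² = 0.000960;  (-2·δT/T)² = (-2×0.0444)² = 0.00790
δg/g = √(0.00886) = 0.0941
g = 11.86 m/s^2, so δg = 0.0941 × 11.86 = 1.12 m/s^2.

11.86 ± 1.12 m/s^2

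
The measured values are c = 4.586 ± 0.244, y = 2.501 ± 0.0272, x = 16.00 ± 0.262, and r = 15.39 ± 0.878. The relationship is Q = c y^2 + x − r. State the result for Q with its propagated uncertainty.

29.30 ± 1.89

Let p = c·y^2 = 28.69. δp/p = √((1·δc/c)² + (2·δy/y)²) = √(0.00283 + 0.000473) = 0.0575, so δp = 1.65.
Q = p + x − r: δQ = √(δp² + δx² + δr²) = √(2.72 + 0.0686 + 0.771) = 1.89
Q = 29.30.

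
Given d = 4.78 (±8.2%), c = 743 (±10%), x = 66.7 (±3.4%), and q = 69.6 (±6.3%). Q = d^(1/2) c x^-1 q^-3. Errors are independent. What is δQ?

Relative error in a monomial: (δQ/Q)² = Σ (nᵢ · δxᵢ/xᵢ)².
  (½·δd/d)² = (0.5×0.0820)² = 0.00168;  (1·δc/c)² = (1×0.100)² = 0.0100;  (-1·δx/x)² = (-1×0.0340)² = 0.00116;  (-3·δq/q)² = (-3×0.0630)² = 0.0357
δQ/Q = √(0.0486) = 0.220
Q = 7.22e-05, so δQ = 0.220 × 7.22e-05 = 1.59e-05.

1.59e-05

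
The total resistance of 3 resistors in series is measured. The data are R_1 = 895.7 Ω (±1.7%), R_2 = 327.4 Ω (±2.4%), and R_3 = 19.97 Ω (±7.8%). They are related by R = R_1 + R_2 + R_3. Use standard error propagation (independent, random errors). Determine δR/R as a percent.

Absolute uncertainties add in quadrature for a linear combination:
  (δR_1)² = 232;  (δR_2)² = 61.7;  (δR_3)² = 2.43
δR = √(296) = 17.2 Ω
R = 1243 Ω, so δR/R = 17.2/1243 = 0.0138.

1.38%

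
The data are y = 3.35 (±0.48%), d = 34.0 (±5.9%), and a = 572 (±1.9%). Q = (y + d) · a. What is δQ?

Let u = y + d = 37.4. δu = √(δy² + δd²) = √(0.000259 + 4.02) = 2.01, so δu/u = 0.0537.
Q is then a monomial in u, a:
δQ/Q = √((δu/u)² + (1·δa/a)²) = √(0.00288 + 0.000361) = 0.0570
Q = 21400, so δQ = 0.0570 × 21400 = 1220.

1220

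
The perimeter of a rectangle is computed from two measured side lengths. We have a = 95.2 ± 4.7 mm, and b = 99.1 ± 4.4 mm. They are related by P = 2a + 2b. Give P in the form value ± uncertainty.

389 ± 12.9 mm

For a sum/difference, combine absolute errors in quadrature:
  (2·δa)² = 88.4;  (2·δb)² = 77.4
δP = √(166) = 12.9 mm
P = 389 mm.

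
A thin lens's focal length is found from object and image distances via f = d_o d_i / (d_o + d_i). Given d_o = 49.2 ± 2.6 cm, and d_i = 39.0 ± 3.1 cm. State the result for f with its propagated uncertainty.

21.8 ± 1.09 cm

∂f/∂d_o = (d_i/(d_o+d_i))² = 0.196;  ∂f/∂d_i = (d_o/(d_o+d_i))² = 0.311
δf = √((∂f/∂d_o · δd_o)² + (∂f/∂d_i · δd_i)²) = √(0.258 + 0.930) = 1.09 cm
f = 21.8 cm.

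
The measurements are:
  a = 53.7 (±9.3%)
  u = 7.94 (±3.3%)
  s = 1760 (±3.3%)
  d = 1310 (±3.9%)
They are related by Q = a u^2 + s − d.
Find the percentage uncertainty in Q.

Let p = a·u^2 = 3390. δp/p = √((1·δa/a)² + (2·δu/u)²) = √(0.00865 + 0.00436) = 0.114, so δp = 386.
Q = p + s − d: δQ = √(δp² + δs² + δd²) = √(1.49e+05 + 3370 + 2610) = 394
Q = 3840, so δQ/Q = 394/3840 = 0.103.

10.3%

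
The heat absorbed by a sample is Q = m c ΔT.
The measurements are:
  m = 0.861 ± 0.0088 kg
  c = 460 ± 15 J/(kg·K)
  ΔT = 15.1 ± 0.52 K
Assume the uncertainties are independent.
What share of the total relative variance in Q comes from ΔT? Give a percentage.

50.4%

(δQ/Q)² = (1·δm/m)² + (1·δc/c)² + (1·δΔT/ΔT)²
  m term: (1×0.0102)² = 0.000104
  c term: (1×0.0326)² = 0.00106
  ΔT term: (1×0.0344)² = 0.00119
Total = 0.00235. Share from ΔT = 0.00119/0.00235 = 0.504.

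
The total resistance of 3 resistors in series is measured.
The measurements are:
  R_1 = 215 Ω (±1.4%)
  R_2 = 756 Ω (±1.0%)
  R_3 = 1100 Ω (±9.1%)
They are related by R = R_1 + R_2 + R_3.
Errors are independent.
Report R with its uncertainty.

2070 ± 100 Ω

R is a linear combination, so absolute uncertainties add in quadrature:
  (δR_1)² = 9.06;  (δR_2)² = 57.2;  (δR_3)² = 10000
δR = √(10100) = 100 Ω
R = 2070 Ω.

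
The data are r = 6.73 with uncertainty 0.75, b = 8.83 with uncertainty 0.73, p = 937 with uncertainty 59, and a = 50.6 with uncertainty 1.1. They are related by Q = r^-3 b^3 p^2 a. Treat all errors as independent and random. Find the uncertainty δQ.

4.37e+07

Products/powers → add relative errors in quadrature, weighted by exponent:
  (-3·δr/r)² = (-3×0.111)² = 0.112;  (3·δb/b)² = (3×0.0827)² = 0.0615;  (2·δp/p)² = (2×0.0630)² = 0.0159;  (1·δa/a)² = (1×0.0217)² = 0.000473
δQ/Q = √(0.190) = 0.435
Q = 1e+08, so δQ = 0.435 × 1e+08 = 4.37e+07.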